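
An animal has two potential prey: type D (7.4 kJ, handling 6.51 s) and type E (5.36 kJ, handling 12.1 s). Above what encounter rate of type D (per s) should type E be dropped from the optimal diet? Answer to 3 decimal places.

The zero-one rule: include type E iff E₂/h₂ > λE₁/(1+λh₁). Equality gives the switch point.
λE₁h₂ = E₂ + λE₂h₁ ⇒ λ = E₂/(E₁h₂ − E₂h₁) = 5.36/(89.54 − 34.89) = 0.09809 per s.

0.098 per s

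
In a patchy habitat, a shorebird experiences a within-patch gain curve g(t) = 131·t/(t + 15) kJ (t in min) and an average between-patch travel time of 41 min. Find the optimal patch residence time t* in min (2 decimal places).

24.80 min

By the marginal value theorem, leave when the instantaneous gain rate g'(t) equals the habitat-wide average g(t)/(T + t).
g'(t) = 131·15/(t + 15)². Setting 131·15/(t+15)² = 131t/[(t+15)(41+t)] gives 15(41+t) = t(t+15), so t² = 15×41 = 615.
t* = √615 = 24.8 min.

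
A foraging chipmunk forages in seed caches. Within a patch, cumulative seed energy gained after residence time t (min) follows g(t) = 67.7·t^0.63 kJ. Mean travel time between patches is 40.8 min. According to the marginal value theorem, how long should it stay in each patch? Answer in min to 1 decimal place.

Maximise g(t)/(T+t): set derivative to zero → g'(t)(T+t) = g(t).
g'(t) = 0.63·67.7·t^-0.37. Setting 0.63·67.7·t^-0.37 = 67.7·t^0.63/(40.8+t) gives 0.63(40.8+t) = t, so 0.37·t = 0.63×40.8.
t* = 0.63×40.8/0.37 = 69.47 min.

69.5 min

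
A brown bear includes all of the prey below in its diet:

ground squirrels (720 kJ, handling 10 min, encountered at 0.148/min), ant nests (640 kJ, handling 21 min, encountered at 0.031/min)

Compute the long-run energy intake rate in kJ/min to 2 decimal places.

40.37 kJ/min

Energy encountered per unit search time: 0.148×720 + 0.031×640 = 126.4 kJ/min.
Handling time per unit search time: 0.148×10 + 0.031×21 = 2.131.
Rate = 126.4/(1 + 2.131) = 40.37 kJ/min.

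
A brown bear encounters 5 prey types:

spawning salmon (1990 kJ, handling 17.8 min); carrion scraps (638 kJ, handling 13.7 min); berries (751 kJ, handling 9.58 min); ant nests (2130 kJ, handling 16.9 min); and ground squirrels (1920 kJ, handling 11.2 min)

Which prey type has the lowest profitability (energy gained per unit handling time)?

carrion scraps

Profitability E/h (kJ/min): spawning salmon = 1990/17.8 = 112, carrion scraps = 638/13.7 = 46.6, berries = 751/9.58 = 78.4, ant nests = 2130/16.9 = 126, ground squirrels = 1920/11.2 = 171.
Ranked: ground squirrels > ant nests > spawning salmon > berries > carrion scraps.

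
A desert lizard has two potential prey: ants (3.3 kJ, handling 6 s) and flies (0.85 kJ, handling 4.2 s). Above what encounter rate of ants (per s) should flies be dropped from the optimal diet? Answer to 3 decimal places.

The zero-one rule: include flies iff E₂/h₂ > λE₁/(1+λh₁). Equality gives the switch point.
λE₁h₂ = E₂ + λE₂h₁ ⇒ λ = E₂/(E₁h₂ − E₂h₁) = 0.85/(13.86 − 5.1) = 0.09703 per s.

0.097 per s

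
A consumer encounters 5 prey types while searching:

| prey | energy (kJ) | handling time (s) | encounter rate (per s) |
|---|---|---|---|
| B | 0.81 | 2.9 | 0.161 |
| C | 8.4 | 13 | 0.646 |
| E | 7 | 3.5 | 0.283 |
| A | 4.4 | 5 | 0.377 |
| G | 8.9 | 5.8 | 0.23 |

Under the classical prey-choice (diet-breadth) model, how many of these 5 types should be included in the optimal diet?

2

Rank by E/h (kJ/s): E 2, G 1.53, A 0.88, C 0.646, B 0.279. Include each in turn until the next type's E/h falls below the running intake rate.
Rate on top 1: 0.9952. G: 1.53 > 0.9952 → include.
Rate on top 2: 1.212. A: 0.88 < 1.212 → exclude; stop.
Optimal diet: E, G — 2 of 5 types.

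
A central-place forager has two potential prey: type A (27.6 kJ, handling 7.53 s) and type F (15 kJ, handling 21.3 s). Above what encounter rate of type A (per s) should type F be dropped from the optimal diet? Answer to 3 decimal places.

Drop type F once their profitability E₂/h₂ falls below the rate achievable on type A alone: E₂/h₂ = λE₁/(1 + λh₁).
Solve for λ: λE₁h₂ = E₂(1 + λh₁) → λ(E₁h₂ − E₂h₁) = E₂ → λ = E₂/(E₁h₂ − E₂h₁).
λ = 15/(27.6×21.3 − 15×7.53) = 15/474.9 = 0.03158 per s.

0.032 per s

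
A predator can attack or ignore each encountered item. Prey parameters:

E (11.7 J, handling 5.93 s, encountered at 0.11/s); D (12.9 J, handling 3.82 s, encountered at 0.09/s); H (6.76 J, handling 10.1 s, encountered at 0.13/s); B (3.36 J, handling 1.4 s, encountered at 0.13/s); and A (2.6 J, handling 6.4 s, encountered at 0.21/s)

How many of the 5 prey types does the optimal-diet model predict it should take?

E/h in descending order: D 3.38, B 2.4, E 1.97, H 0.669, A 0.406 J/s. The optimal diet is the largest prefix of this list for which every included type satisfies E_i/h_i > R on the types above it.
Rate on top 1: 0.864. B: 2.4 > 0.864 → include.
Rate on top 2: 1.047. E: 1.97 > 1.047 → include.
Rate on top 3: 1.324. H: 0.669 < 1.324 → exclude; stop.
Optimal diet: D, B, E — 3 of 5 types.

3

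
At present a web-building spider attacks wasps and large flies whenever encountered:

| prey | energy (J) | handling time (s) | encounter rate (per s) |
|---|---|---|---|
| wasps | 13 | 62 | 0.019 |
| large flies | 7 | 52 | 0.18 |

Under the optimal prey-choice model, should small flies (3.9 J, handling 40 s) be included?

No

On wasps and large flies alone, R = ΣλE/(1+Σλh) = 1.507/11.54 = 0.1306 J/s.
small flies: E/h = 3.9/40 = 0.0975 J/s.
Since 0.0975 < R, time spent handling small flies is better spent searching.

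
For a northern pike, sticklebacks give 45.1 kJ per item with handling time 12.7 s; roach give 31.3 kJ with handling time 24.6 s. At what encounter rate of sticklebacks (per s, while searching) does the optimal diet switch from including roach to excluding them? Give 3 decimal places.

0.044 per s

Drop roach once their profitability E₂/h₂ falls below the rate achievable on sticklebacks alone: E₂/h₂ = λE₁/(1 + λh₁).
Solve for λ: λE₁h₂ = E₂(1 + λh₁) → λ(E₁h₂ − E₂h₁) = E₂ → λ = E₂/(E₁h₂ − E₂h₁).
λ = 31.3/(45.1×24.6 − 31.3×12.7) = 31.3/712 = 0.04396 per s.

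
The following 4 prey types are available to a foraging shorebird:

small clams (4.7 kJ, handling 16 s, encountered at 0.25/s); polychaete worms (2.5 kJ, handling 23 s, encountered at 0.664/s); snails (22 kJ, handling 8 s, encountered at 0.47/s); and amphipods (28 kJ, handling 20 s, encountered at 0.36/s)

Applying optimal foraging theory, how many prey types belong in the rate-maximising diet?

Rank by E/h (kJ/s): snails 2.75, amphipods 1.4, small clams 0.294, polychaete worms 0.109. Include each in turn until the next type's E/h falls below the running intake rate.
Rate on top 1: 2.172. amphipods: 1.4 < 2.172 → exclude; stop.
Optimal diet: snails — 1 of 4 types.

1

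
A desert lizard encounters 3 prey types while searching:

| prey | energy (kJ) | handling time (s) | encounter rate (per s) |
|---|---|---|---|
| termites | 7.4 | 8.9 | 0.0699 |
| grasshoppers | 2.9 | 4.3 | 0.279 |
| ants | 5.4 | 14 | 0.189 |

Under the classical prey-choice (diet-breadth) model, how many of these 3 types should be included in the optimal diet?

2

E/h in descending order: termites 0.831, grasshoppers 0.674, ants 0.386 kJ/s. The optimal diet is the largest prefix of this list for which every included type satisfies E_i/h_i > R on the types above it.
Rate on top 1: 0.3189. grasshoppers: 0.674 > 0.3189 → include.
Rate on top 2: 0.47. ants: 0.386 < 0.47 → exclude; stop.
Optimal diet: termites, grasshoppers — 2 of 3 types.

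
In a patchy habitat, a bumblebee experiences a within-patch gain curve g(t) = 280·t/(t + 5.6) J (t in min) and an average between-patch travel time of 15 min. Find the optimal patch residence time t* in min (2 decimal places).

By the marginal value theorem, leave when the instantaneous gain rate g'(t) equals the habitat-wide average g(t)/(T + t).
g'(t) = 280·5.6/(t + 5.6)². Setting 280·5.6/(t+5.6)² = 280t/[(t+5.6)(15+t)] gives 5.6(15+t) = t(t+5.6), so t² = 5.6×15 = 84.
t* = √84 = 9.165 min.

9.17 min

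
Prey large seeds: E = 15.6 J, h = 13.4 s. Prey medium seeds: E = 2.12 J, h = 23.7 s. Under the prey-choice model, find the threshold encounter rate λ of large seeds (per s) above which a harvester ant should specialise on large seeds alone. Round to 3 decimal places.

0.006 per s

The zero-one rule: include medium seeds iff E₂/h₂ > λE₁/(1+λh₁). Equality gives the switch point.
λE₁h₂ = E₂ + λE₂h₁ ⇒ λ = E₂/(E₁h₂ − E₂h₁) = 2.12/(369.7 − 28.41) = 0.006211 per s.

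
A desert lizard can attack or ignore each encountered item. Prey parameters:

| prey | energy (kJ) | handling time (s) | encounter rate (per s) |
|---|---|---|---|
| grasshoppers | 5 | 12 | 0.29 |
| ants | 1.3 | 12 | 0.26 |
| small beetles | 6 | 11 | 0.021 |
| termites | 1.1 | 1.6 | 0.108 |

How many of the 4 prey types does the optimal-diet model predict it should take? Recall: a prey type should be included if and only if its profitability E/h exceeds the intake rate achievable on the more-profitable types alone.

3

E/h in descending order: termites 0.688, small beetles 0.545, grasshoppers 0.417, ants 0.108 kJ/s. The optimal diet is the largest prefix of this list for which every included type satisfies E_i/h_i > R on the types above it.
Rate on top 1: 0.1013. small beetles: 0.545 > 0.1013 → include.
Rate on top 2: 0.1744. grasshoppers: 0.417 > 0.1744 → include.
Rate on top 3: 0.347. ants: 0.108 < 0.347 → exclude; stop.
Optimal diet: termites, small beetles, grasshoppers — 3 of 4 types.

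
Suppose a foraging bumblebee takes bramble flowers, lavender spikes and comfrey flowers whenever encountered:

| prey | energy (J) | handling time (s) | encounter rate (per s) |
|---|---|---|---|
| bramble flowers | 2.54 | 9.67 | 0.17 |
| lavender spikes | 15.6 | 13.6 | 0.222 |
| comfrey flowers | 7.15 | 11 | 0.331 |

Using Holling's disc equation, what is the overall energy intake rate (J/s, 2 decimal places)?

R = Σλ_iE_i / (1 + Σλ_ih_i)
Numerator: 0.17×2.54 + 0.222×15.6 + 0.331×7.15 = 6.262
Denominator: 1 + 0.17×9.67 + 0.222×13.6 + 0.331×11 = 9.304
R = 6.262/9.304 = 0.673 J/s

0.67 J/s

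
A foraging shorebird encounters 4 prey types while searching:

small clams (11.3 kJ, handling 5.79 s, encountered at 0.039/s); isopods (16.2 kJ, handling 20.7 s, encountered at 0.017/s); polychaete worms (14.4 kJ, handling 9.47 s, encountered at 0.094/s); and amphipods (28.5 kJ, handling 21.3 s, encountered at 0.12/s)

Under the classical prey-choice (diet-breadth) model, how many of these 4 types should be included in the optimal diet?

Profitabilities (E/h, kJ/s): small clams 1.95, polychaete worms 1.52, amphipods 1.34, isopods 0.783. Add prey in this order while the next type's profitability exceeds the intake rate on those already taken.
Rate on top 1: 0.3595. polychaete worms: 1.52 > 0.3595 → include.
Rate on top 2: 0.848. amphipods: 1.34 > 0.848 → include.
Rate on top 3: 1.116. isopods: 0.783 < 1.116 → exclude; stop.
Optimal diet: small clams, polychaete worms, amphipods — 3 of 4 types.

3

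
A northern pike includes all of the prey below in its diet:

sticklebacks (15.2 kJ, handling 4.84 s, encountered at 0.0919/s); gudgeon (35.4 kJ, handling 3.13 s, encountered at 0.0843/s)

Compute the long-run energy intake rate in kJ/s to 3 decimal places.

2.564 kJ/s

R = Σλ_iE_i / (1 + Σλ_ih_i)
Numerator: 0.0919×15.2 + 0.0843×35.4 = 4.381
Denominator: 1 + 0.0919×4.84 + 0.0843×3.13 = 1.709
R = 4.381/1.709 = 2.564 kJ/s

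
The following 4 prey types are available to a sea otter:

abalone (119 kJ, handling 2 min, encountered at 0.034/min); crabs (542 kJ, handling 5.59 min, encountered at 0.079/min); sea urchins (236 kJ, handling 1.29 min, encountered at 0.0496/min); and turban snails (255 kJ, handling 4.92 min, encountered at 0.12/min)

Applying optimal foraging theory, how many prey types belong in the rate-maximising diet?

Rank by E/h (kJ/min): sea urchins 183, crabs 97, abalone 59.5, turban snails 51.8. Include each in turn until the next type's E/h falls below the running intake rate.
Rate on top 1: 11. crabs: 97 > 11 → include.
Rate on top 2: 36.21. abalone: 59.5 > 36.21 → include.
Rate on top 3: 37.22. turban snails: 51.8 > 37.22 → include.
Optimal diet: sea urchins, crabs, abalone, turban snails — 4 of 4 types.

4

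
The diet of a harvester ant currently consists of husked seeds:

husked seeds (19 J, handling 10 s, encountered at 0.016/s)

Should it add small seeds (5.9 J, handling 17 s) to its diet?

Current rate: (0.016×19)/(1 + 0.016×10) = 0.2621 J/s.
small seeds: E/h = 5.9/17 = 0.3471 J/s.
0.3471 > 0.2621, so adding small seeds raises the average — include it.

Yes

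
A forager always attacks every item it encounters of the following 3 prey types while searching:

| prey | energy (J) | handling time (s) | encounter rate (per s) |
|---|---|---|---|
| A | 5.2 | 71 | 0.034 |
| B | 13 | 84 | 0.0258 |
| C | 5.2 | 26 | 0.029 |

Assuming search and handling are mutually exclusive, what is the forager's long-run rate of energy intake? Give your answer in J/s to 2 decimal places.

0.10 J/s

R = Σλ_iE_i / (1 + Σλ_ih_i)
Numerator: 0.034×5.2 + 0.0258×13 + 0.029×5.2 = 0.663
Denominator: 1 + 0.034×71 + 0.0258×84 + 0.029×26 = 6.335
R = 0.663/6.335 = 0.1047 J/s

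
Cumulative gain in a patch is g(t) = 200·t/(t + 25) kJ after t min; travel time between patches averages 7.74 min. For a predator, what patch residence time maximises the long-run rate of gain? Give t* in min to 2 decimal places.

13.91 min

Optimal t* satisfies g'(t*) = g(t*)/(T + t*).
g'(t) = 200·25/(t + 25)². Setting 200·25/(t+25)² = 200t/[(t+25)(7.74+t)] gives 25(7.74+t) = t(t+25), so t² = 25×7.74 = 193.5.
t* = √193.5 = 13.91 min.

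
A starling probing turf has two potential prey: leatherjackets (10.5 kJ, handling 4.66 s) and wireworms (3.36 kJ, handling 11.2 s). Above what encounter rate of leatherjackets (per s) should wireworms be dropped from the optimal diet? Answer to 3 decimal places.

Drop wireworms once their profitability E₂/h₂ falls below the rate achievable on leatherjackets alone: E₂/h₂ = λE₁/(1 + λh₁).
Solve for λ: λE₁h₂ = E₂(1 + λh₁) → λ(E₁h₂ − E₂h₁) = E₂ → λ = E₂/(E₁h₂ − E₂h₁).
λ = 3.36/(10.5×11.2 − 3.36×4.66) = 3.36/101.9 = 0.03296 per s.

0.033 per s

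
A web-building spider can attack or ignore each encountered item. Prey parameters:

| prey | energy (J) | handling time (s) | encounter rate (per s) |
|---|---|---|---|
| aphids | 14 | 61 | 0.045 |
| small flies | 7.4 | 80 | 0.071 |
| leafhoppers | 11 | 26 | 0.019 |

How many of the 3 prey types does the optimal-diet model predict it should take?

Profitabilities (E/h, J/s): leafhoppers 0.423, aphids 0.23, small flies 0.0925. Add prey in this order while the next type's profitability exceeds the intake rate on those already taken.
Rate on top 1: 0.1399. aphids: 0.23 > 0.1399 → include.
Rate on top 2: 0.1979. small flies: 0.0925 < 0.1979 → exclude; stop.
Optimal diet: leafhoppers, aphids — 2 of 3 types.

2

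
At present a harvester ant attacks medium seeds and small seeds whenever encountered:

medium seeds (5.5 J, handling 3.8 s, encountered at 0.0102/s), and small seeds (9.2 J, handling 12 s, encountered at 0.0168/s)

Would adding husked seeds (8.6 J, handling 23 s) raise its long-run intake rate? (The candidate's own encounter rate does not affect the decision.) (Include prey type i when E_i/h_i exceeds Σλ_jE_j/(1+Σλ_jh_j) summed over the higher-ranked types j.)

Yes

Intake rate on the current diet: R = (0.0102×5.5 + 0.0168×9.2) / (1 + 0.0102×3.8 + 0.0168×12) = 0.2107/1.24 = 0.1698 J/s.
husked seeds: E/h = 8.6/23 = 0.3739 J/s.
Since 0.3739 > R, including husked seeds increases the long-run rate.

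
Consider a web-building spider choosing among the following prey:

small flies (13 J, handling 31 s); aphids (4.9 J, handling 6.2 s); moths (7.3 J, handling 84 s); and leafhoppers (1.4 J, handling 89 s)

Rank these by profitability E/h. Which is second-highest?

In descending order of E/h:
aphids: 4.9/6.2 = 0.79 J/s
small flies: 13/31 = 0.419 J/s
moths: 7.3/84 = 0.0869 J/s
leafhoppers: 1.4/89 = 0.0157 J/s

small flies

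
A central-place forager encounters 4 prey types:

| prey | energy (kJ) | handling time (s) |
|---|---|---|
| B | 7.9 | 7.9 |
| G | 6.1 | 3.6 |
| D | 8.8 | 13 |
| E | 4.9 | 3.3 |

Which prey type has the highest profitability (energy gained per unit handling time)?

Profitability E/h (kJ/s): B = 7.9/7.9 = 1, G = 6.1/3.6 = 1.69, D = 8.8/13 = 0.677, E = 4.9/3.3 = 1.48.
Ranked: G > E > B > D.

G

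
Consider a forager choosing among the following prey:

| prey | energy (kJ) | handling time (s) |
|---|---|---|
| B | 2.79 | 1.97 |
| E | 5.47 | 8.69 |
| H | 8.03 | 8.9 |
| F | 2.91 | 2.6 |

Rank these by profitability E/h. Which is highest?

B

In descending order of E/h:
B: 2.79/1.97 = 1.42 kJ/s
F: 2.91/2.6 = 1.12 kJ/s
H: 8.03/8.9 = 0.902 kJ/s
E: 5.47/8.69 = 0.629 kJ/s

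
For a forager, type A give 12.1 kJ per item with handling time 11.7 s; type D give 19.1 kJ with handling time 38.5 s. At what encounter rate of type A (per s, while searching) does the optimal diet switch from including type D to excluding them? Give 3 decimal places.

At the threshold, the rate on type A alone equals the profitability of type D: λ·12.1/(1 + λ·11.7) = 19.1/38.5 = 0.4961.
Rearranging, λ(12.1 − 0.4961×11.7) = 0.4961, so λ = 0.4961/6.296 = 0.0788 per s.

0.079 per s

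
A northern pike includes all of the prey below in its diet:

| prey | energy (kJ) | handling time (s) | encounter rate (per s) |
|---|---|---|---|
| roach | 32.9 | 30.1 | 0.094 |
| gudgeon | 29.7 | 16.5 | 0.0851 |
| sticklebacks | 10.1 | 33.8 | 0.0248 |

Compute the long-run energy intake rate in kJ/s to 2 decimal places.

0.97 kJ/s

Energy encountered per unit search time: 0.094×32.9 + 0.0851×29.7 + 0.0248×10.1 = 5.871 kJ/s.
Handling time per unit search time: 0.094×30.1 + 0.0851×16.5 + 0.0248×33.8 = 5.072.
Rate = 5.871/(1 + 5.072) = 0.9669 kJ/s.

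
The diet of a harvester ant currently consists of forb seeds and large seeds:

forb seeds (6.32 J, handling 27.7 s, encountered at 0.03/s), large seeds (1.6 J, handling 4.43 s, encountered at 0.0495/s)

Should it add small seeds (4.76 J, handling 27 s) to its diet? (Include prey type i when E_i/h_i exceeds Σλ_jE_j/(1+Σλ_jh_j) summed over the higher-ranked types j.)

Current rate: (0.03×6.32 + 0.0495×1.6)/(1 + 0.03×27.7 + 0.0495×4.43) = 0.1311 J/s.
small seeds: E/h = 4.76/27 = 0.1763 J/s.
Since 0.1763 > R, including small seeds increases the long-run rate.

Yes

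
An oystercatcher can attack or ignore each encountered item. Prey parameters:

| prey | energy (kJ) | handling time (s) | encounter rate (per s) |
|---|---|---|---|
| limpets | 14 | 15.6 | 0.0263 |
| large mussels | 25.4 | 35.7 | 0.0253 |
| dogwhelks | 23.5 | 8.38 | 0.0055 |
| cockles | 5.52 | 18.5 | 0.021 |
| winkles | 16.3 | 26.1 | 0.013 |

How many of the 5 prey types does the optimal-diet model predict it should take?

4

Rank by E/h (kJ/s): dogwhelks 2.8, limpets 0.897, large mussels 0.711, winkles 0.625, cockles 0.298. Include each in turn until the next type's E/h falls below the running intake rate.
Rate on top 1: 0.1236. limpets: 0.897 > 0.1236 → include.
Rate on top 2: 0.3416. large mussels: 0.711 > 0.3416 → include.
Rate on top 3: 0.4832. winkles: 0.625 > 0.4832 → include.
Rate on top 4: 0.5009. cockles: 0.298 < 0.5009 → exclude; stop.
Optimal diet: dogwhelks, limpets, large mussels, winkles — 4 of 5 types.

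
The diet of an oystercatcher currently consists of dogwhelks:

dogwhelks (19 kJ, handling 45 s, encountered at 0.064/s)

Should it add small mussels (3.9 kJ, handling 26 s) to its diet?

On dogwhelks alone, R = ΣλE/(1+Σλh) = 1.216/3.88 = 0.3134 kJ/s.
Profitability of small mussels: 3.9/26 = 0.15 kJ/s.
0.15 < 0.3134, so adding small mussels would lower the average — exclude it.

No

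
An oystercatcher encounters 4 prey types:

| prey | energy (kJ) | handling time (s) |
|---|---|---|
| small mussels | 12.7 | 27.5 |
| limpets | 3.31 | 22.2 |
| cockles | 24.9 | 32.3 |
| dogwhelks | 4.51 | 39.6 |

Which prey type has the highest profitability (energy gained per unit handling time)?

Profitability E/h (kJ/s): small mussels = 12.7/27.5 = 0.462, limpets = 3.31/22.2 = 0.149, cockles = 24.9/32.3 = 0.771, dogwhelks = 4.51/39.6 = 0.114.
Ranked: cockles > small mussels > limpets > dogwhelks.

cockles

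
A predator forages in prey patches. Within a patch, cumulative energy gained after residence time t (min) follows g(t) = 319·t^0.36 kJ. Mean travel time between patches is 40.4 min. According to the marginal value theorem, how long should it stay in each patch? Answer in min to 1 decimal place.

Optimal t* satisfies g'(t*) = g(t*)/(T + t*).
g'(t) = 0.36·319·t^-0.64. Setting 0.36·319·t^-0.64 = 319·t^0.36/(40.4+t) gives 0.36(40.4+t) = t, so 0.64·t = 0.36×40.4.
t* = 0.36×40.4/0.64 = 22.72 min.

22.7 min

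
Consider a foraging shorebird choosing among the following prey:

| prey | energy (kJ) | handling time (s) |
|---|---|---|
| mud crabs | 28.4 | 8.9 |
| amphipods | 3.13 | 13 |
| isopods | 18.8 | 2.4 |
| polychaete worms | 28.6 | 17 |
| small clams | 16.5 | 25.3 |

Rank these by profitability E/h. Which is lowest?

Profitability E/h (kJ/s): mud crabs = 28.4/8.9 = 3.19, amphipods = 3.13/13 = 0.241, isopods = 18.8/2.4 = 7.83, polychaete worms = 28.6/17 = 1.68, small clams = 16.5/25.3 = 0.652.
Ranked: isopods > mud crabs > polychaete worms > small clams > amphipods.

amphipods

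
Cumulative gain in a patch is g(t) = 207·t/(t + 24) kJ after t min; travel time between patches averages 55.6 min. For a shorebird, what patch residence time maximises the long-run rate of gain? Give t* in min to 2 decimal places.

Optimal t* satisfies g'(t*) = g(t*)/(T + t*).
g'(t) = 207·24/(t + 24)². Setting 207·24/(t+24)² = 207t/[(t+24)(55.6+t)] gives 24(55.6+t) = t(t+24), so t² = 24×55.6 = 1334.
t* = √1334 = 36.53 min.

36.53 min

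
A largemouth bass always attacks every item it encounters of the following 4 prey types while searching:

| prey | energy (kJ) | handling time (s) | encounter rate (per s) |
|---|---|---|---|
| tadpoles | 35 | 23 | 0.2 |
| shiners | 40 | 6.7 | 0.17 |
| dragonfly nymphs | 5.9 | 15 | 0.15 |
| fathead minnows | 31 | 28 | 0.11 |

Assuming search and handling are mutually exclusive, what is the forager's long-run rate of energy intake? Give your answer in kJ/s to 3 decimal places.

Energy encountered per unit search time: 0.2×35 + 0.17×40 + 0.15×5.9 + 0.11×31 = 18.1 kJ/s.
Handling time per unit search time: 0.2×23 + 0.17×6.7 + 0.15×15 + 0.11×28 = 11.07.
Rate = 18.1/(1 + 11.07) = 1.499 kJ/s.

1.499 kJ/s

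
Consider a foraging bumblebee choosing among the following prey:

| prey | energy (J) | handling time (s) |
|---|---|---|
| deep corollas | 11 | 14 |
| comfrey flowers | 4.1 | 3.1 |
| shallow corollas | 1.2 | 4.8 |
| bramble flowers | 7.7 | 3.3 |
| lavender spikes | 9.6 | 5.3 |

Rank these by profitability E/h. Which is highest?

In descending order of E/h:
bramble flowers: 7.7/3.3 = 2.33 J/s
lavender spikes: 9.6/5.3 = 1.81 J/s
comfrey flowers: 4.1/3.1 = 1.32 J/s
deep corollas: 11/14 = 0.786 J/s
shallow corollas: 1.2/4.8 = 0.25 J/s

bramble flowers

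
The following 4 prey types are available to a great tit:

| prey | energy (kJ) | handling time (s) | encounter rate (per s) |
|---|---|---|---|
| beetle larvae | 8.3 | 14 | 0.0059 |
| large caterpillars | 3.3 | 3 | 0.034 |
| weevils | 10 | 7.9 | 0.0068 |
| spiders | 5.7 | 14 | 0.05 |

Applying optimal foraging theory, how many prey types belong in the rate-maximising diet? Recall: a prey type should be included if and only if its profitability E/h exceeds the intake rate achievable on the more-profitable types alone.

4

E/h in descending order: weevils 1.27, large caterpillars 1.1, beetle larvae 0.593, spiders 0.407 kJ/s. The optimal diet is the largest prefix of this list for which every included type satisfies E_i/h_i > R on the types above it.
Rate on top 1: 0.06453. large caterpillars: 1.1 > 0.06453 → include.
Rate on top 2: 0.1559. beetle larvae: 0.593 > 0.1559 → include.
Rate on top 3: 0.1851. spiders: 0.407 > 0.1851 → include.
Optimal diet: weevils, large caterpillars, beetle larvae, spiders — 4 of 4 types.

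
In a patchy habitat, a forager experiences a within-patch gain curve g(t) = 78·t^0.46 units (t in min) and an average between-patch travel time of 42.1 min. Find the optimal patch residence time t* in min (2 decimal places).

35.86 min

By the marginal value theorem, leave when the instantaneous gain rate g'(t) equals the habitat-wide average g(t)/(T + t).
g'(t) = 0.46·78·t^-0.54. Setting 0.46·78·t^-0.54 = 78·t^0.46/(42.1+t) gives 0.46(42.1+t) = t, so 0.54·t = 0.46×42.1.
t* = 0.46×42.1/0.54 = 35.86 min.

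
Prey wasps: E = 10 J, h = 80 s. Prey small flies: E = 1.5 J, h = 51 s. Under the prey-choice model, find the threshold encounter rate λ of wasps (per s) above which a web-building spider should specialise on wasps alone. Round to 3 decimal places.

The zero-one rule: include small flies iff E₂/h₂ > λE₁/(1+λh₁). Equality gives the switch point.
λE₁h₂ = E₂ + λE₂h₁ ⇒ λ = E₂/(E₁h₂ − E₂h₁) = 1.5/(510 − 120) = 0.003846 per s.

0.004 per s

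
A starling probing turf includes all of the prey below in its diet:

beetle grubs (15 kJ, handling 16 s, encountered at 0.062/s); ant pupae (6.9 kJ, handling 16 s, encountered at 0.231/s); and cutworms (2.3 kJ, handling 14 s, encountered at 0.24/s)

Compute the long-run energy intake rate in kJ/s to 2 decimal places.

0.34 kJ/s

R = (0.062×15 + 0.231×6.9 + 0.24×2.3) / (1 + 0.062×16 + 0.231×16 + 0.24×14) = 3.076/9.048 = 0.34 kJ/s.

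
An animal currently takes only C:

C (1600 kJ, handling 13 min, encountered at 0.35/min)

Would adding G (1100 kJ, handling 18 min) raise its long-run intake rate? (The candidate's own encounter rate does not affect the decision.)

On C alone, R = ΣλE/(1+Σλh) = 560/5.55 = 100.9 kJ/min.
Profitability of G: 1100/18 = 61.11 kJ/min.
61.11 < 100.9, so adding G would lower the average — exclude it.

No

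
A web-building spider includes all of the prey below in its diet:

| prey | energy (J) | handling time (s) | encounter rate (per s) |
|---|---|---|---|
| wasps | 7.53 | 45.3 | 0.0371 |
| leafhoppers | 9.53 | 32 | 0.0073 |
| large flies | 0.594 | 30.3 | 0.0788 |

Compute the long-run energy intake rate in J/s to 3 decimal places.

R = (0.0371×7.53 + 0.0073×9.53 + 0.0788×0.594) / (1 + 0.0371×45.3 + 0.0073×32 + 0.0788×30.3) = 0.3957/5.302 = 0.07464 J/s.

0.075 J/s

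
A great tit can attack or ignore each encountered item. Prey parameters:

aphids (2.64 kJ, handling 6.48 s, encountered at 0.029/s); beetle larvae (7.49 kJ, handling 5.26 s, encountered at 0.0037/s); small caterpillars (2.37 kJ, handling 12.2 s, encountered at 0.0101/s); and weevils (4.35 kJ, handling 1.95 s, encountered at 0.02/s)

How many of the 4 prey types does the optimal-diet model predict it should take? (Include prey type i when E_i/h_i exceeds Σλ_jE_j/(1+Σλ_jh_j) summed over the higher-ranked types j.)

4

E/h in descending order: weevils 2.23, beetle larvae 1.42, aphids 0.407, small caterpillars 0.194 kJ/s. The optimal diet is the largest prefix of this list for which every included type satisfies E_i/h_i > R on the types above it.
Rate on top 1: 0.08373. beetle larvae: 1.42 > 0.08373 → include.
Rate on top 2: 0.1084. aphids: 0.407 > 0.1084 → include.
Rate on top 3: 0.1535. small caterpillars: 0.194 > 0.1535 → include.
Optimal diet: weevils, beetle larvae, aphids, small caterpillars — 4 of 4 types.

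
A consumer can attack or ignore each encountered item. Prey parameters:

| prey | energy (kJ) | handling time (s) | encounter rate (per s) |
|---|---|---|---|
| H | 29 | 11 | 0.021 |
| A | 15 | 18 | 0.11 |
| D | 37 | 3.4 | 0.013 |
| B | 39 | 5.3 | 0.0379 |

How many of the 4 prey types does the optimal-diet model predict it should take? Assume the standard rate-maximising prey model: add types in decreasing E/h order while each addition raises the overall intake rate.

Profitabilities (E/h, kJ/s): D 10.9, B 7.36, H 2.64, A 0.833. Add prey in this order while the next type's profitability exceeds the intake rate on those already taken.
Rate on top 1: 0.4606. B: 7.36 > 0.4606 → include.
Rate on top 2: 1.573. H: 2.64 > 1.573 → include.
Rate on top 3: 1.74. A: 0.833 < 1.74 → exclude; stop.
Optimal diet: D, B, H — 3 of 4 types.

3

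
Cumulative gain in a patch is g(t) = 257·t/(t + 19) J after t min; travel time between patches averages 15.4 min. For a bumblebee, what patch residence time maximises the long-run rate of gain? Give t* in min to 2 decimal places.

Maximise g(t)/(T+t): set derivative to zero → g'(t)(T+t) = g(t).
g'(t) = 257·19/(t + 19)². Setting 257·19/(t+19)² = 257t/[(t+19)(15.4+t)] gives 19(15.4+t) = t(t+19), so t² = 19×15.4 = 292.6.
t* = √292.6 = 17.11 min.

17.11 min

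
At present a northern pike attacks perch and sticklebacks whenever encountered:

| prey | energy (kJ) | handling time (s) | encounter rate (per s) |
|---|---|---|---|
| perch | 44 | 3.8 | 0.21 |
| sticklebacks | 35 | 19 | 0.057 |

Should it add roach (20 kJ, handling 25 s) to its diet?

No

Current rate: (0.21×44 + 0.057×35)/(1 + 0.21×3.8 + 0.057×19) = 3.9 kJ/s.
roach: E/h = 20/25 = 0.8 kJ/s.
0.8 < 3.9, so adding roach would lower the average — exclude it.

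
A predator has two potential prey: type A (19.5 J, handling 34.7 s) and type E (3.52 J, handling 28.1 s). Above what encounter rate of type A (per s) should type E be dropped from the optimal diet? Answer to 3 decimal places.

0.008 per s

At the threshold, the rate on type A alone equals the profitability of type E: λ·19.5/(1 + λ·34.7) = 3.52/28.1 = 0.1253.
Rearranging, λ(19.5 − 0.1253×34.7) = 0.1253, so λ = 0.1253/15.15 = 0.008267 per s.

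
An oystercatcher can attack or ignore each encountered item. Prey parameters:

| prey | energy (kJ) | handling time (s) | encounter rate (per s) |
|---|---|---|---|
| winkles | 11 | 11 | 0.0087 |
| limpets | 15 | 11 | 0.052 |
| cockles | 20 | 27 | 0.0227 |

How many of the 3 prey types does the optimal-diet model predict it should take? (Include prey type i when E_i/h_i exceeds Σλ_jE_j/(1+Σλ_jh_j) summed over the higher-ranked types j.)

Rank by E/h (kJ/s): limpets 1.36, winkles 1, cockles 0.741. Include each in turn until the next type's E/h falls below the running intake rate.
Rate on top 1: 0.4962. winkles: 1 > 0.4962 → include.
Rate on top 2: 0.5251. cockles: 0.741 > 0.5251 → include.
Optimal diet: limpets, winkles, cockles — 3 of 3 types.

3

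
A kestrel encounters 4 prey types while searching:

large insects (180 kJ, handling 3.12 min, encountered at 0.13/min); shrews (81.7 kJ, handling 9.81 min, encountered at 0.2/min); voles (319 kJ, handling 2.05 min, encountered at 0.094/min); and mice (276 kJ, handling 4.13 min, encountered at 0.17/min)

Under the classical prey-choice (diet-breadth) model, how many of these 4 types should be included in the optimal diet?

3

Profitabilities (E/h, kJ/min): voles 156, mice 66.8, large insects 57.7, shrews 8.33. Add prey in this order while the next type's profitability exceeds the intake rate on those already taken.
Rate on top 1: 25.14. mice: 66.8 > 25.14 → include.
Rate on top 2: 40.59. large insects: 57.7 > 40.59 → include.
Rate on top 3: 43.6. shrews: 8.33 < 43.6 → exclude; stop.
Optimal diet: voles, mice, large insects — 3 of 4 types.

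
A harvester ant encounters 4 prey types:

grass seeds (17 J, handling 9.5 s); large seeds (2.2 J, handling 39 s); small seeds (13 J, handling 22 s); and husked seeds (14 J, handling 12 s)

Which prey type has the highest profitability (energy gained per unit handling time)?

Profitability E/h (J/s): grass seeds = 17/9.5 = 1.79, large seeds = 2.2/39 = 0.0564, small seeds = 13/22 = 0.591, husked seeds = 14/12 = 1.17.
Ranked: grass seeds > husked seeds > small seeds > large seeds.

grass seeds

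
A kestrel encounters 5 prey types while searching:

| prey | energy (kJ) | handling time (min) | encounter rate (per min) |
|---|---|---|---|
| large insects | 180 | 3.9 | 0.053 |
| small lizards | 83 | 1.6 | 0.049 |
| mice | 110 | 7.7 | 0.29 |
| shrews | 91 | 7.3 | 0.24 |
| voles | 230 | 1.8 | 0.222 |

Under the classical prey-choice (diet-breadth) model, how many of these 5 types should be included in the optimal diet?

E/h in descending order: voles 128, small lizards 51.9, large insects 46.2, mice 14.3, shrews 12.5 kJ/min. The optimal diet is the largest prefix of this list for which every included type satisfies E_i/h_i > R on the types above it.
Rate on top 1: 36.48. small lizards: 51.9 > 36.48 → include.
Rate on top 2: 37.3. large insects: 46.2 > 37.3 → include.
Rate on top 3: 38.38. mice: 14.3 < 38.38 → exclude; stop.
Optimal diet: voles, small lizards, large insects — 3 of 5 types.

3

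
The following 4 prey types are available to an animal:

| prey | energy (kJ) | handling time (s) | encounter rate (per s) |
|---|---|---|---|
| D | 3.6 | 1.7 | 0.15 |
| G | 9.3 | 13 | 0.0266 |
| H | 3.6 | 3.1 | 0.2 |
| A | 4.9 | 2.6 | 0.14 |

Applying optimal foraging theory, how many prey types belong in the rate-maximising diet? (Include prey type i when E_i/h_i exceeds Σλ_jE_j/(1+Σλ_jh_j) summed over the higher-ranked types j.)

3

E/h in descending order: D 2.12, A 1.88, H 1.16, G 0.715 kJ/s. The optimal diet is the largest prefix of this list for which every included type satisfies E_i/h_i > R on the types above it.
Rate on top 1: 0.4303. A: 1.88 > 0.4303 → include.
Rate on top 2: 0.7573. H: 1.16 > 0.7573 → include.
Rate on top 3: 0.8691. G: 0.715 < 0.8691 → exclude; stop.
Optimal diet: D, A, H — 3 of 4 types.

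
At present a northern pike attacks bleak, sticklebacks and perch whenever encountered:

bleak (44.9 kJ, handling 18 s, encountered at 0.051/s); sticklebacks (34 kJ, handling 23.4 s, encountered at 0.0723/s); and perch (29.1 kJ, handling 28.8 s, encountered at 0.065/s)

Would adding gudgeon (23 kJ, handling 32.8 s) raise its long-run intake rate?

No

Intake rate on the current diet: R = (0.051×44.9 + 0.0723×34 + 0.065×29.1) / (1 + 0.051×18 + 0.0723×23.4 + 0.065×28.8) = 6.64/5.482 = 1.211 kJ/s.
gudgeon: E/h = 23/32.8 = 0.7012 kJ/s.
0.7012 < 1.211, so adding gudgeon would lower the average — exclude it.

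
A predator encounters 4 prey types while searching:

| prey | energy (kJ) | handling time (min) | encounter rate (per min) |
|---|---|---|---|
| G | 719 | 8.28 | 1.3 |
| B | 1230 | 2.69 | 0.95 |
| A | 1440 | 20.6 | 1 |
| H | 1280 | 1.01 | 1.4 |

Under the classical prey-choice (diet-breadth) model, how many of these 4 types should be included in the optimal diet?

Rank by E/h (kJ/min): H 1.27e+03, B 457, G 86.8, A 69.9. Include each in turn until the next type's E/h falls below the running intake rate.
Rate on top 1: 742.3. B: 457 < 742.3 → exclude; stop.
Optimal diet: H — 1 of 4 types.

1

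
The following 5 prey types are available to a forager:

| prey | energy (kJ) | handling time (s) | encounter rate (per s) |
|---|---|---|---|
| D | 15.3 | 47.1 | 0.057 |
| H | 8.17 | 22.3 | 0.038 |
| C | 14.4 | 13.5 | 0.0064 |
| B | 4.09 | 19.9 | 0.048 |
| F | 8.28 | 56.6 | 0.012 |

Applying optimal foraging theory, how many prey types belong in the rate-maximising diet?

Rank by E/h (kJ/s): C 1.07, H 0.366, D 0.325, B 0.206, F 0.146. Include each in turn until the next type's E/h falls below the running intake rate.
Rate on top 1: 0.08483. H: 0.366 > 0.08483 → include.
Rate on top 2: 0.2082. D: 0.325 > 0.2082 → include.
Rate on top 3: 0.276. B: 0.206 < 0.276 → exclude; stop.
Optimal diet: C, H, D — 3 of 5 types.

3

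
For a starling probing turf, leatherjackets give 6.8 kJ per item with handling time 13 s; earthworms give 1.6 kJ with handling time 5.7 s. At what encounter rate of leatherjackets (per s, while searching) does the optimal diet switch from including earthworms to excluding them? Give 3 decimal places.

0.089 per s

Drop earthworms once their profitability E₂/h₂ falls below the rate achievable on leatherjackets alone: E₂/h₂ = λE₁/(1 + λh₁).
Solve for λ: λE₁h₂ = E₂(1 + λh₁) → λ(E₁h₂ − E₂h₁) = E₂ → λ = E₂/(E₁h₂ − E₂h₁).
λ = 1.6/(6.8×5.7 − 1.6×13) = 1.6/17.96 = 0.08909 per s.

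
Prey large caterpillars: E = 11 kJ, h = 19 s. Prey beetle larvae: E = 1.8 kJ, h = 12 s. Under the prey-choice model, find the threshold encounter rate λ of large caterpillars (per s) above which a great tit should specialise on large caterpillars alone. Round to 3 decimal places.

At the threshold, the rate on large caterpillars alone equals the profitability of beetle larvae: λ·11/(1 + λ·19) = 1.8/12 = 0.15.
Rearranging, λ(11 − 0.15×19) = 0.15, so λ = 0.15/8.15 = 0.0184 per s.

0.018 per s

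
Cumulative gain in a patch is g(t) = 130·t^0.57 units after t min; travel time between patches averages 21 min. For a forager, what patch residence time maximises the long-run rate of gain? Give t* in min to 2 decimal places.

Optimal t* satisfies g'(t*) = g(t*)/(T + t*).
g'(t) = 0.57·130·t^-0.43. Setting 0.57·130·t^-0.43 = 130·t^0.57/(21+t) gives 0.57(21+t) = t, so 0.43·t = 0.57×21.
t* = 0.57×21/0.43 = 27.84 min.

27.84 min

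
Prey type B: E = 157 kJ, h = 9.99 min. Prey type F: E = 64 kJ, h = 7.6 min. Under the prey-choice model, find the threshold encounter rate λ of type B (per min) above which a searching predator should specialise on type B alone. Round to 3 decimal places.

The zero-one rule: include type F iff E₂/h₂ > λE₁/(1+λh₁). Equality gives the switch point.
λE₁h₂ = E₂ + λE₂h₁ ⇒ λ = E₂/(E₁h₂ − E₂h₁) = 64/(1193 − 639.4) = 0.1156 per min.

0.116 per min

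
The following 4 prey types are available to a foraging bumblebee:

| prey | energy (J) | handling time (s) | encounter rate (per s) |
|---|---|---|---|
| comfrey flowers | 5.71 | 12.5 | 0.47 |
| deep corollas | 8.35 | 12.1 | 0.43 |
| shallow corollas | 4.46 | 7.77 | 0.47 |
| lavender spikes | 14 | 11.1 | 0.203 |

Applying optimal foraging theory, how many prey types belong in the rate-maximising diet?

Profitabilities (E/h, J/s): lavender spikes 1.26, deep corollas 0.69, shallow corollas 0.574, comfrey flowers 0.457. Add prey in this order while the next type's profitability exceeds the intake rate on those already taken.
Rate on top 1: 0.8736. deep corollas: 0.69 < 0.8736 → exclude; stop.
Optimal diet: lavender spikes — 1 of 4 types.

1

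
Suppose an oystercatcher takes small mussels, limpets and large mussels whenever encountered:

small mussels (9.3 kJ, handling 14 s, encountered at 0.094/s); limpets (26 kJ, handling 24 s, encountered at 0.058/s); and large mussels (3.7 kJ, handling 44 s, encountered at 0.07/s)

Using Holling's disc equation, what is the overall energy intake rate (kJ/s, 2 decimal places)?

0.39 kJ/s

R = (0.094×9.3 + 0.058×26 + 0.07×3.7) / (1 + 0.094×14 + 0.058×24 + 0.07×44) = 2.641/6.788 = 0.3891 kJ/s.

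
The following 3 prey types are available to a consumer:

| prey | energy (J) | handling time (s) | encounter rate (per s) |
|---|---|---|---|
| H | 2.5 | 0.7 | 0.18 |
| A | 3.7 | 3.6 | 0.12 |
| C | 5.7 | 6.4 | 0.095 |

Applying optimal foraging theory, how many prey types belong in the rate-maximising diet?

3

Profitabilities (E/h, J/s): H 3.57, A 1.03, C 0.891. Add prey in this order while the next type's profitability exceeds the intake rate on those already taken.
Rate on top 1: 0.3996. A: 1.03 > 0.3996 → include.
Rate on top 2: 0.5738. C: 0.891 > 0.5738 → include.
Optimal diet: H, A, C — 3 of 3 types.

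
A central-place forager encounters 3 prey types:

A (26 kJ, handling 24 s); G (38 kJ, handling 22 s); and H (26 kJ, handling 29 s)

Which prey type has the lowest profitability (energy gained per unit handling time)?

H

Profitability E/h (kJ/s): A = 26/24 = 1.08, G = 38/22 = 1.73, H = 26/29 = 0.897.
Ranked: G > A > H.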